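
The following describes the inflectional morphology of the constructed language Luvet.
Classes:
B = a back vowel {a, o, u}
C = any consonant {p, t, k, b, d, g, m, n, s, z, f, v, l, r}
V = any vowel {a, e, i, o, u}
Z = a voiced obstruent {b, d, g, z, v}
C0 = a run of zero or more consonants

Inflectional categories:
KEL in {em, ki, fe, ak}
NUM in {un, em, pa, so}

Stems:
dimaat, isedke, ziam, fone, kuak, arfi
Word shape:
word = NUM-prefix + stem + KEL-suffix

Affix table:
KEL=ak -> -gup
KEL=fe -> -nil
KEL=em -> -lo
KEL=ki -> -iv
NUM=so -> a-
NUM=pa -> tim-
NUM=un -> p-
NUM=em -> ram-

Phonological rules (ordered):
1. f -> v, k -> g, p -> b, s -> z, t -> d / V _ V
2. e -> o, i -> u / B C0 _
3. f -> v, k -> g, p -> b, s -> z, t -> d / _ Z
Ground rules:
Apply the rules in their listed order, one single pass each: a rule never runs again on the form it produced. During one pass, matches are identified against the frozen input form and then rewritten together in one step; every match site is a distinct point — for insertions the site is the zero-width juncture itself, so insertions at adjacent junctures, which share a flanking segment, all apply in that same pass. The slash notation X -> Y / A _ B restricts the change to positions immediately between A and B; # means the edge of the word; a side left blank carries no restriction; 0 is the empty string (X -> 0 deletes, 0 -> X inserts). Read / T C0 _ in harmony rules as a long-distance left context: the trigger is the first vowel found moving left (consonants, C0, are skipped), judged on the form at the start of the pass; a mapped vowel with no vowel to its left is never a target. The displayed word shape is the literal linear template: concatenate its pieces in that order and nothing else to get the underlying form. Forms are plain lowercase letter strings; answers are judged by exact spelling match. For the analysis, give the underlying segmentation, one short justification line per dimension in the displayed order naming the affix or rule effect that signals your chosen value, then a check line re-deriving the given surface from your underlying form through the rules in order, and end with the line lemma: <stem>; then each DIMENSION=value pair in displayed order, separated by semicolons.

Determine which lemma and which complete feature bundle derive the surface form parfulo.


underlying: p-arfi-lo
KEL=em - signalled by the affix -lo
NUM=un - signalled by the affix p-
check: parfilo -> parfilo -> parfulo -> parfulo
lemma: arfi; KEL=em; NUM=un


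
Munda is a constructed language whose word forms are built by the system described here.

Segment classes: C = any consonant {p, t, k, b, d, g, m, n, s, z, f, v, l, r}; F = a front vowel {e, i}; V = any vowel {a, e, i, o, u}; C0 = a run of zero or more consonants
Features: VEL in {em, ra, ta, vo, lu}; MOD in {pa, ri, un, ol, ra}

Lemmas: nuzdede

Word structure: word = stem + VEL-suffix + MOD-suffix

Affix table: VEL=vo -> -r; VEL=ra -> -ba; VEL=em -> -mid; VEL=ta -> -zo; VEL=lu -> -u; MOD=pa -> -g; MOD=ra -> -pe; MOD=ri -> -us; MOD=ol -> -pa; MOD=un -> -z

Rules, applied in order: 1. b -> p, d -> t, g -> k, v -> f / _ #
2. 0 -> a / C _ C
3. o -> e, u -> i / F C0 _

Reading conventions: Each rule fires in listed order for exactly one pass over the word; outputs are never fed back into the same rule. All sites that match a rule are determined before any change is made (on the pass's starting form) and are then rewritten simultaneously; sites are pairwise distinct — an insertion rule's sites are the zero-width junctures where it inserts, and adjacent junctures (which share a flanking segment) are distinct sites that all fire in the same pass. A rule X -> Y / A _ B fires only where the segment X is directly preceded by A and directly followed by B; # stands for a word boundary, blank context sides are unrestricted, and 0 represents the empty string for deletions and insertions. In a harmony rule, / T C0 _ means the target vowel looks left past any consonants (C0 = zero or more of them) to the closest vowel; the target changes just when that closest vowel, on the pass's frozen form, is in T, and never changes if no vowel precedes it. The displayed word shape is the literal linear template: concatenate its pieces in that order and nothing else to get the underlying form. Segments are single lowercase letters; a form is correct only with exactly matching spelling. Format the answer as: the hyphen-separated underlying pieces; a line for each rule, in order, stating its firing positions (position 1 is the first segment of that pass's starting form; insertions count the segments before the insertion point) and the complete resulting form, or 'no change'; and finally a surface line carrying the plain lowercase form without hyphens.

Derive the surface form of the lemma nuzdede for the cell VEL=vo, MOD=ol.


underlying: nuzdede-r-pa
1. b -> p, d -> t, g -> k, v -> f / _ #: no change
2. 0 -> a / C _ C: inserts after position(s) 3, 8: nuzadederapa
3. o -> e, u -> i / F C0 _: no change
surface: nuzadederapa


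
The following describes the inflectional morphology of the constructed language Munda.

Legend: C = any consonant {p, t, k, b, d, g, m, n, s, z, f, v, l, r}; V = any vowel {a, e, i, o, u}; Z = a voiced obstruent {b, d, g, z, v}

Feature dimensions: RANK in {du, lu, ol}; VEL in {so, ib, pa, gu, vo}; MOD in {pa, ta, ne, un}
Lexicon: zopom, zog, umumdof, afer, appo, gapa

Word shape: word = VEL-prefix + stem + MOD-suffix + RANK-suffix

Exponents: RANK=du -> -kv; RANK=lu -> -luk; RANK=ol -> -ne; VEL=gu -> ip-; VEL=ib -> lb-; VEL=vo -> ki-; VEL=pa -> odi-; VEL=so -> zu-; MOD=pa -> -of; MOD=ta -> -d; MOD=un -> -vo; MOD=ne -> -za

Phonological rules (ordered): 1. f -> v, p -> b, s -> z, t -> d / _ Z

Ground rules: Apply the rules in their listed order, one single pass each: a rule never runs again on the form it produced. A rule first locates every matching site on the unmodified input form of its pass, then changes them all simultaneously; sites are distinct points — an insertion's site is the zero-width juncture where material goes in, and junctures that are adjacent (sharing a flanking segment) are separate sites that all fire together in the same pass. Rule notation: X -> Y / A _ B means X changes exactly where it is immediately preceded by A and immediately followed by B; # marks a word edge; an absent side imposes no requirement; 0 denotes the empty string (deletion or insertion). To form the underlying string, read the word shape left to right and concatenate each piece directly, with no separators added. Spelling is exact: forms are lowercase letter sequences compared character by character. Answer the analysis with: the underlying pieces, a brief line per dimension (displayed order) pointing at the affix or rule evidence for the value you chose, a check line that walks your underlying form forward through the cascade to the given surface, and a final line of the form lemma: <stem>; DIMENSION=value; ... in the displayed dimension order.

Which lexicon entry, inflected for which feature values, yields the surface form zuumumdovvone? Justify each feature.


underlying: zu-umumdof-vo-ne
RANK=ol - signalled by the affix -ne
VEL=so - signalled by the affix zu-
MOD=un - signalled by the affix -vo
check: zuumumdofvone -> zuumumdovvone
lemma: umumdof; RANK=ol; VEL=so; MOD=un


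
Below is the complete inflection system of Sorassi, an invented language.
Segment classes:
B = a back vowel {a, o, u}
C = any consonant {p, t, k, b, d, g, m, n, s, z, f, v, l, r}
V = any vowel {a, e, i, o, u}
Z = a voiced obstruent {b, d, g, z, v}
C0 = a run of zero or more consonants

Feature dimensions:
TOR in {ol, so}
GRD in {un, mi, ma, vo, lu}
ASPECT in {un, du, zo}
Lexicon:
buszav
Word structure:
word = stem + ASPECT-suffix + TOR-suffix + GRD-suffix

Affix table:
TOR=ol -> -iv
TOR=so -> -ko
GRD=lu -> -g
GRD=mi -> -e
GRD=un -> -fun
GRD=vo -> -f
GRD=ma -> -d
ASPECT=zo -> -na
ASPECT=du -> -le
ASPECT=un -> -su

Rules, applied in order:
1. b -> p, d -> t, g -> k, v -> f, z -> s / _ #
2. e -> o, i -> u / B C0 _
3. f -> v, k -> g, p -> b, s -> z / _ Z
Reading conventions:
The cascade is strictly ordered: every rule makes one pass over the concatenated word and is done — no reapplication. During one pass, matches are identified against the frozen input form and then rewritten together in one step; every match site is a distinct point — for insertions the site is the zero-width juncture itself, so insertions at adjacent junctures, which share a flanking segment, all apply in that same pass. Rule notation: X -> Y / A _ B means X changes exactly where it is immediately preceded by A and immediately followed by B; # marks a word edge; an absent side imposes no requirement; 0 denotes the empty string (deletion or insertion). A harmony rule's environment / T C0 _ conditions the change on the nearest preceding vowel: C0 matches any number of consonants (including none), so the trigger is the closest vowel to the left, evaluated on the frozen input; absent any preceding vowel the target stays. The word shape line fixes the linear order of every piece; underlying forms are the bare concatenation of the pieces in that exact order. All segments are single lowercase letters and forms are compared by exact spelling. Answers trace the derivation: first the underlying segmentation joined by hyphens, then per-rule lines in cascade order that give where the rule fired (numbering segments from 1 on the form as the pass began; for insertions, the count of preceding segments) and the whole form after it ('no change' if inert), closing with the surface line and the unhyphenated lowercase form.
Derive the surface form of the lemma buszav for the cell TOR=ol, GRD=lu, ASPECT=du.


underlying: buszav-le-iv-g
1. b -> p, d -> t, g -> k, v -> f, z -> s / _ #: fires at position(s) 11: buszavleivk
2. e -> o, i -> u / B C0 _: fires at position(s) 8: buszavloivk
3. f -> v, k -> g, p -> b, s -> z / _ Z: fires at position(s) 3: buzzavloivk
surface: buzzavloivk


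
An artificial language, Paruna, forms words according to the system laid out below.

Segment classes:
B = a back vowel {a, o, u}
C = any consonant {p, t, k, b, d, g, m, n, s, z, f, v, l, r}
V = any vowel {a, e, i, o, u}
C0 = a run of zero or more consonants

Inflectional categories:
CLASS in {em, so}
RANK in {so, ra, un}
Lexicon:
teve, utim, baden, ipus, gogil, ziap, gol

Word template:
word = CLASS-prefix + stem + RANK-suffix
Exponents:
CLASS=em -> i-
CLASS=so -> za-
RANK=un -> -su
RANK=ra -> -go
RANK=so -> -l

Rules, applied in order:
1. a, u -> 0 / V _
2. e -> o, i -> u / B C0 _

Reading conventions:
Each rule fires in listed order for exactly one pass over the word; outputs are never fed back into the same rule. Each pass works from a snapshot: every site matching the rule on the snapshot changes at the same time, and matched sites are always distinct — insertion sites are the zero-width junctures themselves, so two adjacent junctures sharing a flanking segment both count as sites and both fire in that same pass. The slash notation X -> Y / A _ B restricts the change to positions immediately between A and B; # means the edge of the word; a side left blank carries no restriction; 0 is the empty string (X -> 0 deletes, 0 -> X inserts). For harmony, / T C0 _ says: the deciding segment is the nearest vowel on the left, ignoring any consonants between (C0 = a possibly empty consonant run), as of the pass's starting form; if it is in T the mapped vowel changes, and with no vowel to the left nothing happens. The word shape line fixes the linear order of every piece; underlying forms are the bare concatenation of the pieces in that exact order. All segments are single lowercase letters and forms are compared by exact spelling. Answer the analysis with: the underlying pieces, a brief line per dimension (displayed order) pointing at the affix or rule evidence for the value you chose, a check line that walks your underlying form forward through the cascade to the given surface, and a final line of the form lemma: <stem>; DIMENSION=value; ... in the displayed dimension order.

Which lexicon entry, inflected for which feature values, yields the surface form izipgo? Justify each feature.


underlying: i-ziap-go
CLASS=em - signalled by the affix i-
RANK=ra - signalled by the affix -go
check: iziapgo -> izipgo -> izipgo
lemma: ziap; CLASS=em; RANK=ra


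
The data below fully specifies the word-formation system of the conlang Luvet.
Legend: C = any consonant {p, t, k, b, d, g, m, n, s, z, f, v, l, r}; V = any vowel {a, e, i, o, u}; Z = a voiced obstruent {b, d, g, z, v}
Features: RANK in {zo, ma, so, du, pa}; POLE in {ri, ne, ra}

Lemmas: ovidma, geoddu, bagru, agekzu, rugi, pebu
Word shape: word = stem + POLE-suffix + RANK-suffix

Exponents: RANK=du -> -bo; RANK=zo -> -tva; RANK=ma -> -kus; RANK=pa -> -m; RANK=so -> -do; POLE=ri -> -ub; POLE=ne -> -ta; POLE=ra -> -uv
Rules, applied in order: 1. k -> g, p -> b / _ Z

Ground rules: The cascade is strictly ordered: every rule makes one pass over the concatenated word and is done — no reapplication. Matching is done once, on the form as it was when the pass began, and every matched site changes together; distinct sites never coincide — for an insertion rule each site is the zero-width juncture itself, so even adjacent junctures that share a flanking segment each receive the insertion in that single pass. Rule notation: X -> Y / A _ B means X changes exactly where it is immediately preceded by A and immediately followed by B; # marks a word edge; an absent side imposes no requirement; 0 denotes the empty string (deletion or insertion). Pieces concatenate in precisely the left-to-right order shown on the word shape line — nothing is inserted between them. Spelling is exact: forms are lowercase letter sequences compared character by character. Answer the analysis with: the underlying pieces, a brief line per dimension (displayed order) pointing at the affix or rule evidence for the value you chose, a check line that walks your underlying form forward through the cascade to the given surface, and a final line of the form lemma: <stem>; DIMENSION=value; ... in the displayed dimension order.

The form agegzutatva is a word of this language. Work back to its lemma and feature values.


underlying: agekzu-ta-tva
RANK=zo - signalled by the affix -tva
POLE=ne - signalled by the affix -ta
check: agekzutatva -> agegzutatva
lemma: agekzu; RANK=zo; POLE=ne


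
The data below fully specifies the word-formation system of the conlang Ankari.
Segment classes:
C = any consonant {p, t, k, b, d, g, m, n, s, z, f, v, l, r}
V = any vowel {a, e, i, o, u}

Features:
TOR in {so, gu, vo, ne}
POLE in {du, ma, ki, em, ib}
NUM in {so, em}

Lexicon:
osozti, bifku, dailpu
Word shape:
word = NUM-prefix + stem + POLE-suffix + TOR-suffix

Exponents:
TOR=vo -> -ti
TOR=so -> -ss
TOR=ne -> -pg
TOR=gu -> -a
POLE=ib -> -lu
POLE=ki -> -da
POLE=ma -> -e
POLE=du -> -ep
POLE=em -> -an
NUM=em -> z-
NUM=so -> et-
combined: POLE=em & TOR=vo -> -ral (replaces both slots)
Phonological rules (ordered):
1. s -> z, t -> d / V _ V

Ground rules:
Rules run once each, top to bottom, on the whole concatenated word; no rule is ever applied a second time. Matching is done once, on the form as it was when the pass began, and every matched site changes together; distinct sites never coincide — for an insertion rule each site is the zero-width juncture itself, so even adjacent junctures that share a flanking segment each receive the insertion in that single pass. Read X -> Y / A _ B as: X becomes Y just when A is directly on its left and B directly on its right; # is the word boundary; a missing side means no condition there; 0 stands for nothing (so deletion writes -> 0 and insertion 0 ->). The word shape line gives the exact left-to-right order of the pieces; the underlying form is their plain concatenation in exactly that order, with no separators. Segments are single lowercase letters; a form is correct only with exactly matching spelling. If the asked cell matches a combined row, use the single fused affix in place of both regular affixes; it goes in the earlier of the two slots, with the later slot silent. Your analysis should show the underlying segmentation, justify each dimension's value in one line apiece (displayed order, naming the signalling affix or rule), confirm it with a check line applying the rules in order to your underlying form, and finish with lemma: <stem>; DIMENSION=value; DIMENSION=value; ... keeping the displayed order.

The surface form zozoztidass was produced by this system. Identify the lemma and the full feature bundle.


underlying: z-osozti-da-ss
TOR=so - signalled by the affix -ss
POLE=ki - signalled by the affix -da
NUM=em - signalled by the affix z-
check: zosoztidass -> zozoztidass
lemma: osozti; TOR=so; POLE=ki; NUM=em


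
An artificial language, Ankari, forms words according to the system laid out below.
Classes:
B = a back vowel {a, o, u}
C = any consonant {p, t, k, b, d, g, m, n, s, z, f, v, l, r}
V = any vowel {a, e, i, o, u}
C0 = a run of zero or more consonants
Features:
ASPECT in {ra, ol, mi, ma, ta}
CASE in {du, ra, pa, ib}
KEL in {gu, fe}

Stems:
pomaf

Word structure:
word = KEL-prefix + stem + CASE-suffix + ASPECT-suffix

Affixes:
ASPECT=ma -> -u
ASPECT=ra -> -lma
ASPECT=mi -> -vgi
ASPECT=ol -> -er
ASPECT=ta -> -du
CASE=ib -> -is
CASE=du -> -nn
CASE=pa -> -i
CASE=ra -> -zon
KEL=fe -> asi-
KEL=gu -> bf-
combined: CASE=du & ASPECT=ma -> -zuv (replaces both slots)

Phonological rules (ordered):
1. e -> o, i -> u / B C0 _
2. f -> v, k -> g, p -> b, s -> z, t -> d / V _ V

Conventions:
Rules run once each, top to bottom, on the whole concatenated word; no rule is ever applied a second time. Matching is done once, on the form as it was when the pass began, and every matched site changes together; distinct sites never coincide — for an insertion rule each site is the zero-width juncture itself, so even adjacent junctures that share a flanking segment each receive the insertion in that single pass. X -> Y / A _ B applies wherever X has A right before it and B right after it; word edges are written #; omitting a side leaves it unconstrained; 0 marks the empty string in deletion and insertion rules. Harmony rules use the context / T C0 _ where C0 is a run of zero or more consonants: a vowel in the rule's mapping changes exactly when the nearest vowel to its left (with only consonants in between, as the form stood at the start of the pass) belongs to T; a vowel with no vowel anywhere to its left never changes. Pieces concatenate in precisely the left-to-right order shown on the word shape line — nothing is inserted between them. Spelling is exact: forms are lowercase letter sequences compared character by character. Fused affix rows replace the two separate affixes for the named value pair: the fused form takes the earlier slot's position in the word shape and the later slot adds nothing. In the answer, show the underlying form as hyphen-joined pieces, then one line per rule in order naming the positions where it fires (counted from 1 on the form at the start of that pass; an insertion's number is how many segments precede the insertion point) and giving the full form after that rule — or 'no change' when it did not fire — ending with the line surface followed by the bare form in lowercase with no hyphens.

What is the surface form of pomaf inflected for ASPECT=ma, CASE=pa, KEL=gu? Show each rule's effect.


underlying: bf-pomaf-i-u
1. e -> o, i -> u / B C0 _: fires at position(s) 8: bfpomafuu
2. f -> v, k -> g, p -> b, s -> z, t -> d / V _ V: fires at position(s) 7: bfpomavuu
surface: bfpomavuu


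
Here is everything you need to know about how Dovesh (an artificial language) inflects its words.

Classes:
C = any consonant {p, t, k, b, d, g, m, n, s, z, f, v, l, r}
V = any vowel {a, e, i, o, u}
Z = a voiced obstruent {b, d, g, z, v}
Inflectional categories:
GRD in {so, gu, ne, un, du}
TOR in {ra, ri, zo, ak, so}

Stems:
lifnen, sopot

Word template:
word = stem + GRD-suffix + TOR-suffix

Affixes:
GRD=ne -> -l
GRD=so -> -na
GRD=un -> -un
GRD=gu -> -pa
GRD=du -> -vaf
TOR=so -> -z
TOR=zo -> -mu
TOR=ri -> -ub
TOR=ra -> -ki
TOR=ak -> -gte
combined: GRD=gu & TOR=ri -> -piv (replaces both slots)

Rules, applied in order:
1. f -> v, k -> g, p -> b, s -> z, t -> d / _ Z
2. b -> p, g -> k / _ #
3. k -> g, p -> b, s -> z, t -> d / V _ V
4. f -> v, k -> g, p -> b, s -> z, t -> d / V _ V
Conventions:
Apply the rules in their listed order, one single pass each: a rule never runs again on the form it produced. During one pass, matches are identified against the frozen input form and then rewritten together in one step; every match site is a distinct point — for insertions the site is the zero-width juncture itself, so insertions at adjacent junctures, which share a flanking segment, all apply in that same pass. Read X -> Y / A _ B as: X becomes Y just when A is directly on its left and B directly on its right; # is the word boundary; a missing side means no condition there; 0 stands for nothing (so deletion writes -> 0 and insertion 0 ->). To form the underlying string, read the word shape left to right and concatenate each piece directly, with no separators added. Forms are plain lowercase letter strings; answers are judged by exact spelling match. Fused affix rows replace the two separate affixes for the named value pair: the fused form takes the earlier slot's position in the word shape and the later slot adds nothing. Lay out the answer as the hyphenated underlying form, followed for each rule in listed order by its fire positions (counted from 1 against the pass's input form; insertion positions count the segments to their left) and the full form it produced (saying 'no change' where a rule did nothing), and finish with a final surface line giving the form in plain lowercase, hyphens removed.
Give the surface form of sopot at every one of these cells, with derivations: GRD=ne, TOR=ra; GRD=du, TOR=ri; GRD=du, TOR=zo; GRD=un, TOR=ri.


cell GRD=ne, TOR=ra:
underlying: sopot-l-ki
1. f -> v, k -> g, p -> b, s -> z, t -> d / _ Z: no change
2. b -> p, g -> k / _ #: no change
3. k -> g, p -> b, s -> z, t -> d / V _ V: fires at position(s) 3: sobotlki
4. f -> v, k -> g, p -> b, s -> z, t -> d / V _ V: no change
surface: sobotlki

cell GRD=du, TOR=ri:
underlying: sopot-vaf-ub
1. f -> v, k -> g, p -> b, s -> z, t -> d / _ Z: fires at position(s) 5: sopodvafub
2. b -> p, g -> k / _ #: fires at position(s) 10: sopodvafup
3. k -> g, p -> b, s -> z, t -> d / V _ V: fires at position(s) 3: sobodvafup
4. f -> v, k -> g, p -> b, s -> z, t -> d / V _ V: fires at position(s) 8: sobodvavup
surface: sobodvavup

cell GRD=du, TOR=zo:
underlying: sopot-vaf-mu
1. f -> v, k -> g, p -> b, s -> z, t -> d / _ Z: fires at position(s) 5: sopodvafmu
2. b -> p, g -> k / _ #: no change
3. k -> g, p -> b, s -> z, t -> d / V _ V: fires at position(s) 3: sobodvafmu
4. f -> v, k -> g, p -> b, s -> z, t -> d / V _ V: no change
surface: sobodvafmu

cell GRD=un, TOR=ri:
underlying: sopot-un-ub
1. f -> v, k -> g, p -> b, s -> z, t -> d / _ Z: no change
2. b -> p, g -> k / _ #: fires at position(s) 9: sopotunup
3. k -> g, p -> b, s -> z, t -> d / V _ V: fires at position(s) 3, 5: sobodunup
4. f -> v, k -> g, p -> b, s -> z, t -> d / V _ V: no change
surface: sobodunup


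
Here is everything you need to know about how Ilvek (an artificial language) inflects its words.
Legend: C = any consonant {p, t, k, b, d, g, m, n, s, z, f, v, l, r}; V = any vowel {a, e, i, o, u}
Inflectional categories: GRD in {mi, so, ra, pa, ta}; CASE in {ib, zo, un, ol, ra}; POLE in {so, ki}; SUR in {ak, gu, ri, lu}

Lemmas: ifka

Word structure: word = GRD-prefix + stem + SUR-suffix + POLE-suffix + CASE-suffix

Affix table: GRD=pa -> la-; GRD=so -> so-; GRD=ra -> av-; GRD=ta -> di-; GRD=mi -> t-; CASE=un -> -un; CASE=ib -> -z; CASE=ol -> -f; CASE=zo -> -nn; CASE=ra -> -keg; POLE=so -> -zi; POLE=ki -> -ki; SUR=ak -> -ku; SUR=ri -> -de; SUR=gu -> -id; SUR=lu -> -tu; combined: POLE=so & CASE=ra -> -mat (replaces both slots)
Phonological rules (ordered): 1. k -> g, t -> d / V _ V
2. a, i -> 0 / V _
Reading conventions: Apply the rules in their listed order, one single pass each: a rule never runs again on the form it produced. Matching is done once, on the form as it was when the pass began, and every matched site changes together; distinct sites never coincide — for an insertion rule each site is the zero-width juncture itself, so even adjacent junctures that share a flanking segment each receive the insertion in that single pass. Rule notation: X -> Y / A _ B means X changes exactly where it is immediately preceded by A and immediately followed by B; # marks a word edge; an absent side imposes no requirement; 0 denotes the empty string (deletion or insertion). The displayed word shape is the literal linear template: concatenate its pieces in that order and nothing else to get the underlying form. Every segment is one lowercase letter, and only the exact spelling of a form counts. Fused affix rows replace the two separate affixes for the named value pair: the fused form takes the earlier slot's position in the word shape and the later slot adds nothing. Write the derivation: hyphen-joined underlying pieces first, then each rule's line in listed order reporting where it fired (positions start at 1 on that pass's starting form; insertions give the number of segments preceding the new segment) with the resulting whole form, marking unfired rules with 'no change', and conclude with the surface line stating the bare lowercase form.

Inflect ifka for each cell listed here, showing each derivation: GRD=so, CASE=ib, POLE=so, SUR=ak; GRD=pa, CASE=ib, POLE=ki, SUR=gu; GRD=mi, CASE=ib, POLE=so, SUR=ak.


cell GRD=so, CASE=ib, POLE=so, SUR=ak:
underlying: so-ifka-ku-zi-z
1. k -> g, t -> d / V _ V: fires at position(s) 7: soifkaguziz
2. a, i -> 0 / V _: fires at position(s) 3: sofkaguziz
surface: sofkaguziz

cell GRD=pa, CASE=ib, POLE=ki, SUR=gu:
underlying: la-ifka-id-ki-z
1. k -> g, t -> d / V _ V: no change
2. a, i -> 0 / V _: fires at position(s) 3, 7: lafkadkiz
surface: lafkadkiz

cell GRD=mi, CASE=ib, POLE=so, SUR=ak:
underlying: t-ifka-ku-zi-z
1. k -> g, t -> d / V _ V: fires at position(s) 6: tifkaguziz
2. a, i -> 0 / V _: no change
surface: tifkaguziz


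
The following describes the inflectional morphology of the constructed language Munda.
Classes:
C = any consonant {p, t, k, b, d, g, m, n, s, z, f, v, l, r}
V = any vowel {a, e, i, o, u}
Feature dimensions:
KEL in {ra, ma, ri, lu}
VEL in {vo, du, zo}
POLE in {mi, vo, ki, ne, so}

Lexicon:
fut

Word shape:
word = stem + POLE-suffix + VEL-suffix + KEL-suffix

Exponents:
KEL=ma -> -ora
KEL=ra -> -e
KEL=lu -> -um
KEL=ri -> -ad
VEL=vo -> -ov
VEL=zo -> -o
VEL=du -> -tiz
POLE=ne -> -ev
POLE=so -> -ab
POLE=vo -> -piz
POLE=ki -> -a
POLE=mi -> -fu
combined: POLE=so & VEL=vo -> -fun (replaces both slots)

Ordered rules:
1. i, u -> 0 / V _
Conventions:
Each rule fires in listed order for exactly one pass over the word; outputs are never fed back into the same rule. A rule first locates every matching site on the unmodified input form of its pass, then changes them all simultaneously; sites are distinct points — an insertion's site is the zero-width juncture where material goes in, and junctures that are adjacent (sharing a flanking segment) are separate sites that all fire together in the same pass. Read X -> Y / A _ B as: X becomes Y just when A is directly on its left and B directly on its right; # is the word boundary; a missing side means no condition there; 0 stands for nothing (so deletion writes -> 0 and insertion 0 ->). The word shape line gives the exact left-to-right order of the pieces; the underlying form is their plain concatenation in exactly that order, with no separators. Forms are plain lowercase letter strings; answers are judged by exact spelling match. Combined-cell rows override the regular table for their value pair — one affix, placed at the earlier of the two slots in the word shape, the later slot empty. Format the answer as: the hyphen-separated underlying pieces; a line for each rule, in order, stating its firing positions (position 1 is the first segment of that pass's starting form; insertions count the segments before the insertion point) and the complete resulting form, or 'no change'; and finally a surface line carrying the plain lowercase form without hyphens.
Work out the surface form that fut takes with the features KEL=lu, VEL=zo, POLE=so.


underlying: fut-ab-o-um
1. i, u -> 0 / V _: fires at position(s) 7: futabom
surface: futabom


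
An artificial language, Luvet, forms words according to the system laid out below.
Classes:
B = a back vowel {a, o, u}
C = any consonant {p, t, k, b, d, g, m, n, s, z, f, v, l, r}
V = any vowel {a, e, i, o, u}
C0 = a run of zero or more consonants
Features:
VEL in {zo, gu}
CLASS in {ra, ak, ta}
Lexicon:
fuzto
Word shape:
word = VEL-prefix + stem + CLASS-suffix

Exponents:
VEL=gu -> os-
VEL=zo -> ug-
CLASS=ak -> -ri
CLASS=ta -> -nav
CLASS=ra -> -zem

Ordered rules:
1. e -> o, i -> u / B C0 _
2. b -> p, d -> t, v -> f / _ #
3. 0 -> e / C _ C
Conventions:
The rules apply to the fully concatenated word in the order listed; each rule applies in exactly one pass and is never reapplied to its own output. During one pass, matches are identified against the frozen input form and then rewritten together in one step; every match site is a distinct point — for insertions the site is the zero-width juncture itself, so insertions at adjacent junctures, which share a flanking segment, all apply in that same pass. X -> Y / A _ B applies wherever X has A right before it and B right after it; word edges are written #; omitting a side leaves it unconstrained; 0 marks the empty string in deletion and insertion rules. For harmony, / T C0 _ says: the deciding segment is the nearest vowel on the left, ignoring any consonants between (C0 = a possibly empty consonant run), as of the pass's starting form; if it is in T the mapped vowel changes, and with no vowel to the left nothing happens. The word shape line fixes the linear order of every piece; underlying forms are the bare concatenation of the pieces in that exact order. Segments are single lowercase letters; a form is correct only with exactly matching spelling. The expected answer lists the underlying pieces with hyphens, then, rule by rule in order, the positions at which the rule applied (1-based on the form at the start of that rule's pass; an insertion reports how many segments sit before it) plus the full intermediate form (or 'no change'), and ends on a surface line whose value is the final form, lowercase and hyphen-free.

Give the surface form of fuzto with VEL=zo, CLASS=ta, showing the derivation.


underlying: ug-fuzto-nav
1. e -> o, i -> u / B C0 _: no change
2. b -> p, d -> t, v -> f / _ #: fires at position(s) 10: ugfuztonaf
3. 0 -> e / C _ C: inserts after position(s) 2, 5: ugefuzetonaf
surface: ugefuzetonaf


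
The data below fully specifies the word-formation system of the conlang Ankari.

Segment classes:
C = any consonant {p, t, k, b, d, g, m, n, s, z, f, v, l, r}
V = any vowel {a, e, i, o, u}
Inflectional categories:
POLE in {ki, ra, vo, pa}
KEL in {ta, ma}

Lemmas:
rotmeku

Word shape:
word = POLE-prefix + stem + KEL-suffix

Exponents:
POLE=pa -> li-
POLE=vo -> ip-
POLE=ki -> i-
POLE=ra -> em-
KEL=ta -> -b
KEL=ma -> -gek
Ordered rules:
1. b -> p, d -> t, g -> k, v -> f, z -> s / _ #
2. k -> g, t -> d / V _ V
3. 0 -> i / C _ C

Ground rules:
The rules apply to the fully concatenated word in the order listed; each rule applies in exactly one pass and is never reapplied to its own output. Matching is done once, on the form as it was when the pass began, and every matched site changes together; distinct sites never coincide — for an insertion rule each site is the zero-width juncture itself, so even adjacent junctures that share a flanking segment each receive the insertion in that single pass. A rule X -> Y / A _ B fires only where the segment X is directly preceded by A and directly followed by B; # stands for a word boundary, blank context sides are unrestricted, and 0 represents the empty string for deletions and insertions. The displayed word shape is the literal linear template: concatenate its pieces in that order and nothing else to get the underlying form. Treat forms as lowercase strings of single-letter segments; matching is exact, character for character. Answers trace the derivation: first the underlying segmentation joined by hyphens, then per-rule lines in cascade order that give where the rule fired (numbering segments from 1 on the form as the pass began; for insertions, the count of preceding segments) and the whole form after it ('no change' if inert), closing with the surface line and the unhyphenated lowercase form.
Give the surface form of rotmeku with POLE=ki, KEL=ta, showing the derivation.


underlying: i-rotmeku-b
1. b -> p, d -> t, g -> k, v -> f, z -> s / _ #: fires at position(s) 9: irotmekup
2. k -> g, t -> d / V _ V: fires at position(s) 7: irotmegup
3. 0 -> i / C _ C: inserts after position(s) 4: irotimegup
surface: irotimegup


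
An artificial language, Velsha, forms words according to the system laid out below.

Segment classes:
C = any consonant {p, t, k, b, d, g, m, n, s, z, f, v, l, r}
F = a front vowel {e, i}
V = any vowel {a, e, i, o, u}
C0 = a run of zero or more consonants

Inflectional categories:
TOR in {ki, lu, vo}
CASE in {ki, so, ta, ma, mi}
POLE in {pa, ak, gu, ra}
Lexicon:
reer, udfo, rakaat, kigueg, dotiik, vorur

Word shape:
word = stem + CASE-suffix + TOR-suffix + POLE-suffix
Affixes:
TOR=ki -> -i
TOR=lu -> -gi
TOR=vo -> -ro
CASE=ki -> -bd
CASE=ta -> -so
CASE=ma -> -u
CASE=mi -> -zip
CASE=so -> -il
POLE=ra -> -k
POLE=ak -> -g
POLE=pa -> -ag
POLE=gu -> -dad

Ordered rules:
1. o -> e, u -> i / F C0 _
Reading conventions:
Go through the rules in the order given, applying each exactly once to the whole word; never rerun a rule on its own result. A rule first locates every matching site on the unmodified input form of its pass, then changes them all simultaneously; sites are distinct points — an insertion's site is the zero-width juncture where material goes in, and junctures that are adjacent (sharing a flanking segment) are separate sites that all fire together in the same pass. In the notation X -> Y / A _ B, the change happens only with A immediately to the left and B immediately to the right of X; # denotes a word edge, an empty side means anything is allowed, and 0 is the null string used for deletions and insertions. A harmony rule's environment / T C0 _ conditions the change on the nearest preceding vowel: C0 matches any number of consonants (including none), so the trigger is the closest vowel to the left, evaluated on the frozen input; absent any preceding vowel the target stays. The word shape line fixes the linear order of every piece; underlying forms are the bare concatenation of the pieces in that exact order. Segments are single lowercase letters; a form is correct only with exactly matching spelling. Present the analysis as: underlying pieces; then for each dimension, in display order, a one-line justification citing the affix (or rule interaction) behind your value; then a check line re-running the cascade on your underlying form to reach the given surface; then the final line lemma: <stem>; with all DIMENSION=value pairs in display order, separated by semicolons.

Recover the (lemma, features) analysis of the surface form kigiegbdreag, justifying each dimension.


underlying: kigueg-bd-ro-ag
TOR=vo - signalled by the affix -ro
CASE=ki - signalled by the affix -bd
POLE=pa - signalled by the affix -ag
check: kiguegbdroag -> kigiegbdreag
lemma: kigueg; TOR=vo; CASE=ki; POLE=pa


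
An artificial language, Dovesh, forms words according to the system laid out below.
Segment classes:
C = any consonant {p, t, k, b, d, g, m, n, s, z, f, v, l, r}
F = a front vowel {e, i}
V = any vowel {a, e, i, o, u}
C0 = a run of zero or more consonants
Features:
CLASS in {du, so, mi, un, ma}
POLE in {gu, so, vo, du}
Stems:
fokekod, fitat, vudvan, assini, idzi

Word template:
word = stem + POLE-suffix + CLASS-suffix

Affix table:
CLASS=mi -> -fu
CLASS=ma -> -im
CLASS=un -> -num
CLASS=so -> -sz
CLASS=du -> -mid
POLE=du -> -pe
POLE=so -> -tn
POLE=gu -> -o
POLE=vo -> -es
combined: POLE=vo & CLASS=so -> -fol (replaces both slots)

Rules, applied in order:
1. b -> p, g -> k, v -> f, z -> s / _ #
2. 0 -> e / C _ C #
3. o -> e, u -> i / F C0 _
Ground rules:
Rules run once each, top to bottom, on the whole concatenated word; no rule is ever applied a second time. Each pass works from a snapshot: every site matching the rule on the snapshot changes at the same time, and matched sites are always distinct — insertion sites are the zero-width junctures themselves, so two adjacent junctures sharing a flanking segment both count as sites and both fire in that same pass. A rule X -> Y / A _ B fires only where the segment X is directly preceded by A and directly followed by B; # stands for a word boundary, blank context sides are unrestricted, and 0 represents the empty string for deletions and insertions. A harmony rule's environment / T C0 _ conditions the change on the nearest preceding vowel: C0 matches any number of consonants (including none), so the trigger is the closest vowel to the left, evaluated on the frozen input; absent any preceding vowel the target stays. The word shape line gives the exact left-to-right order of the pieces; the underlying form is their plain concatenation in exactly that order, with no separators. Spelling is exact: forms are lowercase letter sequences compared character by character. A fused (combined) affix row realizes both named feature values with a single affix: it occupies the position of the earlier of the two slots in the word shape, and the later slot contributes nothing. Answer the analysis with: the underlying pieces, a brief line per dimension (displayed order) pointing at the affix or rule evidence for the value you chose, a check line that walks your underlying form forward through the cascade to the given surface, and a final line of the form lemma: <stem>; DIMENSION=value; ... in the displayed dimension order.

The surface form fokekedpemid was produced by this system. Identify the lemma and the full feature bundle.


underlying: fokekod-pe-mid
CLASS=du - signalled by the affix -mid
POLE=du - signalled by the affix -pe
check: fokekodpemid -> fokekodpemid -> fokekodpemid -> fokekedpemid
lemma: fokekod; CLASS=du; POLE=du


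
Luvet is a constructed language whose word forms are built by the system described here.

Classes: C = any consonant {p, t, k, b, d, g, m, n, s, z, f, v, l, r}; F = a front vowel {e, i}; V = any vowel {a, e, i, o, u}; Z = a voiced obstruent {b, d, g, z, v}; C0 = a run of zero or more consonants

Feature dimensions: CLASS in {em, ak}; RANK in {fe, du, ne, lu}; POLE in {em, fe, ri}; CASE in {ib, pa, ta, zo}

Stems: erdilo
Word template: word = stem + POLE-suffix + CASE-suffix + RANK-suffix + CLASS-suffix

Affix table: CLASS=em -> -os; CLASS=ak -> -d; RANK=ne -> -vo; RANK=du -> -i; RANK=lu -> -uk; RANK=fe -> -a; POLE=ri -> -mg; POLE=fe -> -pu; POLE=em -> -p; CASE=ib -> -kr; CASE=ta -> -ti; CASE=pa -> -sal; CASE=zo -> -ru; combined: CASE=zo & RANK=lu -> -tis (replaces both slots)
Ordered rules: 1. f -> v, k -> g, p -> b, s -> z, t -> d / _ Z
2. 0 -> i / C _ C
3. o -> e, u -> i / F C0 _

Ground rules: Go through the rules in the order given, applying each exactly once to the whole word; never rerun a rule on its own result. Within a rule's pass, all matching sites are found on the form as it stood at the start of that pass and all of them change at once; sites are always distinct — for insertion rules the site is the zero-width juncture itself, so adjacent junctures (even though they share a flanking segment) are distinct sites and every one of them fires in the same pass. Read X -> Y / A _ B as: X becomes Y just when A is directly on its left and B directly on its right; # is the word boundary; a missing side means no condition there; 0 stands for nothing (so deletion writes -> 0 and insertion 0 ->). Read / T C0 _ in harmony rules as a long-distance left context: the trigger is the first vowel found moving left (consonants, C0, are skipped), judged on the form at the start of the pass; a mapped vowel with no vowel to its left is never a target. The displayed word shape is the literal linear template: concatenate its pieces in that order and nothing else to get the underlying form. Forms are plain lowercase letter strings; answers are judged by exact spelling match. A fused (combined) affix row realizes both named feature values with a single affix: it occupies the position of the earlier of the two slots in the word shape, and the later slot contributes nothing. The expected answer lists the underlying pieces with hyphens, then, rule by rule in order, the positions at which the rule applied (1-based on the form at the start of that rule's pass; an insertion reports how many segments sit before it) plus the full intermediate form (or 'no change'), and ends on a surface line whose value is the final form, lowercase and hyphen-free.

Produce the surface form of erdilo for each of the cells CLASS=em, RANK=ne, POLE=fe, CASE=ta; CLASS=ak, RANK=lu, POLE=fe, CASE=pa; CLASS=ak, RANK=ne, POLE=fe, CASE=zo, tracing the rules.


cell CLASS=em, RANK=ne, POLE=fe, CASE=ta:
underlying: erdilo-pu-ti-vo-os
1. f -> v, k -> g, p -> b, s -> z, t -> d / _ Z: no change
2. 0 -> i / C _ C: inserts after position(s) 2: eridiloputivoos
3. o -> e, u -> i / F C0 _: fires at position(s) 7, 13: eridileputiveos
surface: eridileputiveos

cell CLASS=ak, RANK=lu, POLE=fe, CASE=pa:
underlying: erdilo-pu-sal-uk-d
1. f -> v, k -> g, p -> b, s -> z, t -> d / _ Z: fires at position(s) 13: erdilopusalugd
2. 0 -> i / C _ C: inserts after position(s) 2, 13: eridilopusalugid
3. o -> e, u -> i / F C0 _: fires at position(s) 7: eridilepusalugid
surface: eridilepusalugid

cell CLASS=ak, RANK=ne, POLE=fe, CASE=zo:
underlying: erdilo-pu-ru-vo-d
1. f -> v, k -> g, p -> b, s -> z, t -> d / _ Z: no change
2. 0 -> i / C _ C: inserts after position(s) 2: eridilopuruvod
3. o -> e, u -> i / F C0 _: fires at position(s) 7: eridilepuruvod
surface: eridilepuruvod
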